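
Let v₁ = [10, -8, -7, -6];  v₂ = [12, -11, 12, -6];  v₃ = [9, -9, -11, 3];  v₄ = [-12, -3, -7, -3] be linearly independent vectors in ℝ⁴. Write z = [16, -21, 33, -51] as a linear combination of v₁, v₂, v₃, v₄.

z = 4v₁ + 2v₂ - 4v₃ + v₄

Set up the augmented matrix [v₁ | v₂ | v₃ | v₄ | z] and row-reduce.
Row-reducing the augmented matrix gives the unique coefficients (α₁, …, α₄) = (4, 2, -4, 1).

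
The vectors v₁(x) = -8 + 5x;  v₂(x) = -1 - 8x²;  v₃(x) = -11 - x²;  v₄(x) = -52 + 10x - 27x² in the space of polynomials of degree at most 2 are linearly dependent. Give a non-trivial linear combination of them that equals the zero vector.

2v₁ + 3v₂ + 3v₃ - v₄ = 0

Write each element as a vector in ℝ³ using {1, x, x²}.
Set up α₁v₁ + … + α₄v₄ = 0 and solve the homogeneous system.
One solution (up to scaling) is (2, 3, 3, -1).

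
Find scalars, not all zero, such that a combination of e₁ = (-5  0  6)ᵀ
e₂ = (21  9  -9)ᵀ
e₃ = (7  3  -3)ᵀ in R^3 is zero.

Set up α₁e₁ + … + α₃e₃ = 0 and solve the homogeneous system.
A generator of the null space is (0, 1, -3).

e₂ - 3e₃ = 0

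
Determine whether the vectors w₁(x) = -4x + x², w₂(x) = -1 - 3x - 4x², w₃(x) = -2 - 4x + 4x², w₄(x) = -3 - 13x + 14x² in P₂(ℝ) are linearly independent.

Take coordinates with respect to the standard basis {1, x, x²}.
There are 4 vectors in a 3-dimensional space, so they cannot be linearly independent.

linearly dependent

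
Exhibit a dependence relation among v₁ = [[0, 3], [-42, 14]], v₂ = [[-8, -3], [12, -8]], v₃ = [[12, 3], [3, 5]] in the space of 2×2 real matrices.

v₁ + 3v₂ + 2v₃ = 0

Pass to coordinate vectors relative to the basis {E₁₁, E₁₂, E₂₁, E₂₂}.
Write the vectors as columns of a matrix and find a nonzero vector in its null space.
A generator of the null space is (1, 3, 2).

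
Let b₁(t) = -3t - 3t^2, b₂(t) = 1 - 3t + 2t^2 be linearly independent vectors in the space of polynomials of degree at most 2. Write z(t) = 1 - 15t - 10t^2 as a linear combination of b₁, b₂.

z = 4b₁ + b₂

Identify each element with its coordinate vector in ℝ³ via {1, t, t^2}.
Set up the augmented matrix [b₁ | b₂ | z] and row-reduce.
Back-substitution yields (a₁, a₂) = (4, 1).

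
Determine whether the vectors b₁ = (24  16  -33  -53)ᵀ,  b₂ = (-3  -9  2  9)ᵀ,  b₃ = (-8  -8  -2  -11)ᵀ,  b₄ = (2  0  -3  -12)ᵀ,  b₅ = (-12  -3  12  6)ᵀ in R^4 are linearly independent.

There are 5 vectors in a 4-dimensional space, so they cannot be linearly independent.

linearly dependent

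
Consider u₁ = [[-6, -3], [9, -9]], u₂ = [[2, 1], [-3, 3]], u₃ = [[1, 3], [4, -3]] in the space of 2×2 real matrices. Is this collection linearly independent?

Take coordinates with respect to the standard basis {E₁₁, E₁₂, E₂₁, E₂₂}.
Place the vectors as rows of a 3×4 matrix and reduce to echelon form.
The reduction yields 2 nonzero rows, so the rank is 2.
Since rank 2 < 3, the set is linearly dependent.
Indeed u₁ + 3u₂ = 0.

linearly dependent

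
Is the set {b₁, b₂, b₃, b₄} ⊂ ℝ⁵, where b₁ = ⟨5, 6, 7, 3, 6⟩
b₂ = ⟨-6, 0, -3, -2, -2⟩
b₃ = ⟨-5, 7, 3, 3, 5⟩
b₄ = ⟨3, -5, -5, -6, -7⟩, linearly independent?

Row-reduce the matrix whose columns are b₁, b₂, b₃, b₄.
The reduction yields 4 nonzero rows, so the rank is 4.
Since rank = 4 (the number of vectors), the set is linearly independent.

linearly independent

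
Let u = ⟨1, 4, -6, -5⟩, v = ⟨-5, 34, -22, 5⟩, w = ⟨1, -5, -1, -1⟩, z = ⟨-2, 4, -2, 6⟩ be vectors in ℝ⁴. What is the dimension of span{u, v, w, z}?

Row-reduce the 4×4 matrix with these as rows.
There are 3 pivot columns, so rank = 3.

3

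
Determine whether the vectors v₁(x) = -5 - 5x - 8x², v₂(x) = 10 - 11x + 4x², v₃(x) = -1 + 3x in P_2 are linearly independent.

Write each element as a coordinate vector in ℝ³ using {1, x, x²}.
The matrix [v₁|v₂|v₃] has determinant -72.
A nonzero determinant means the columns are linearly independent.

linearly independent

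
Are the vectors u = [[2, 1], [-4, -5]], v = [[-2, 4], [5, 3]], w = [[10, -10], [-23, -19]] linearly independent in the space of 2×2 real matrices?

Take coordinates with respect to the standard basis {E₁₁, E₁₂, E₂₁, E₂₂}.
Row-reduce the matrix whose columns are u, v, w.
The reduction yields 2 nonzero rows, so the rank is 2.
Since rank 2 < 3, the set is linearly dependent.

linearly dependent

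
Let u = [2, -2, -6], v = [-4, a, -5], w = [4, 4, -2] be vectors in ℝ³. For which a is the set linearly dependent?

The vectors are dependent exactly when the determinant of the matrix with rows u, v, w vanishes.
The determinant works out to 20*a + 192.
Solving 20*a + 192 = 0 yields a = -48/5.

a = -48/5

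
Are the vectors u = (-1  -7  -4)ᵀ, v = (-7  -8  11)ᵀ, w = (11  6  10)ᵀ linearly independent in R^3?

Row-reduce the matrix whose columns are u, v, w.
The reduction yields 3 nonzero rows, so the rank is 3.
Since rank = 3 (the number of vectors), the set is linearly independent.

linearly independent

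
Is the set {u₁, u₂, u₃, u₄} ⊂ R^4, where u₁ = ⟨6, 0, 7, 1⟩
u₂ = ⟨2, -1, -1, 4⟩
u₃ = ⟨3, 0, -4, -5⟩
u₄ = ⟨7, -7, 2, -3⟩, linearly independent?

Form the 4×4 matrix with these as columns; its determinant is -1909.
A nonzero determinant means the columns are linearly independent.

linearly independent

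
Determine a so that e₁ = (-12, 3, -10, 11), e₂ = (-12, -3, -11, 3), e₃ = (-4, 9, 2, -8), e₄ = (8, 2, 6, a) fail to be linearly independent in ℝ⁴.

Place the vectors as rows of a 4×4 matrix; dependence ⇔ determinant zero.
The determinant works out to 288*a - 1568.
Setting this to zero gives a = 49/9.

a = 49/9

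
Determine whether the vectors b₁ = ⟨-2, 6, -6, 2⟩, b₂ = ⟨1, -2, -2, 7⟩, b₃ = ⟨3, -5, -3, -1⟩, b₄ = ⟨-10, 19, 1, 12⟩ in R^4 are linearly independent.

linearly dependent

Form the 4×4 matrix with these as columns; its determinant is 0.
A zero determinant means the columns are linearly dependent.
Indeed b₁ + b₂ - 3b₃ - b₄ = 0.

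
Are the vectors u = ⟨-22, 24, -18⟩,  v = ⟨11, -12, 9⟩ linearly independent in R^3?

Place the vectors as rows of a 2×3 matrix and reduce to echelon form.
The reduction yields 1 nonzero row, so the rank is 1.
Since rank 1 < 2, the set is linearly dependent.
Indeed u + 2v = 0.

linearly dependent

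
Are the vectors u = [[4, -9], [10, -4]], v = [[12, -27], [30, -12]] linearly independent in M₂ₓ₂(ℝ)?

linearly dependent

Take coordinates with respect to the standard basis {E₁₁, E₁₂, E₂₁, E₂₂}.
Row-reduce the matrix whose columns are u, v.
The reduction yields 1 nonzero row, so the rank is 1.
Since rank 1 < 2, the set is linearly dependent.
Indeed 3u - v = 0.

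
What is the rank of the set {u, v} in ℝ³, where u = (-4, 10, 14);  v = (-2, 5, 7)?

1

Put the 3×2 matrix [u|v] into echelon form.
Exactly 1 pivot survives; hence the rank is 1.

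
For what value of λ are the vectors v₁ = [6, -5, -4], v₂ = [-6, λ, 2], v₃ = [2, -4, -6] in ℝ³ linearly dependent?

λ = 4

The vectors are dependent exactly when the determinant of the matrix with rows v₁, v₂, v₃ vanishes.
Cofactor expansion gives det = 112 - 28*λ.
This vanishes exactly when λ = 4.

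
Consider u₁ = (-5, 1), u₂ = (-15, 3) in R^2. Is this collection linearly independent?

The matrix [u₁|u₂] has determinant 0.
A zero determinant means the columns are linearly dependent.
Indeed 3u₁ - u₂ = 0.

linearly dependent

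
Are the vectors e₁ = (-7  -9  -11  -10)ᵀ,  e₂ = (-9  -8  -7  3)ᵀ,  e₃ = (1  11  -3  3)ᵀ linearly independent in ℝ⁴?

Row-reduce the matrix whose columns are e₁, e₂, e₃.
The reduction yields 3 nonzero rows, so the rank is 3.
Since rank = 3 (the number of vectors), the set is linearly independent.

linearly independent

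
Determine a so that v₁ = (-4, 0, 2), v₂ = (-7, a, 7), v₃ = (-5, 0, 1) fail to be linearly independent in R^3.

The set is linearly dependent precisely when det[v₁; v₂; v₃] = 0.
Cofactor expansion gives det = 6*a.
Solving 6*a = 0 yields a = 0.

a = 0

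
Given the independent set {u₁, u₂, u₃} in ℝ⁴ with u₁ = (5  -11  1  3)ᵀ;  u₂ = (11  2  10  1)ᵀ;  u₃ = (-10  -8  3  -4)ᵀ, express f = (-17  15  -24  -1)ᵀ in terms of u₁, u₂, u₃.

Solve the system with u₁, u₂, u₃ as columns and f as the right-hand side.
Row-reducing the augmented matrix gives the unique coefficients (a₁, a₂, a₃) = (-1, -2, -1).

f = -u₁ - 2u₂ - u₃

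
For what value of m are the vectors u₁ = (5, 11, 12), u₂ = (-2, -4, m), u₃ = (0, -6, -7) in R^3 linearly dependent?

m = -13/3

Place the vectors as rows of a 3×3 matrix; dependence ⇔ determinant zero.
Cofactor expansion gives det = 30*m + 130.
This vanishes exactly when m = -13/3.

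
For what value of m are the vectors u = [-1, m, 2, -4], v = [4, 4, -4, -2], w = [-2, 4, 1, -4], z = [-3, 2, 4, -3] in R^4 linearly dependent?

m = 4

Dependence holds iff the 4×4 matrix [u v w z] is singular.
Expanding, det = 152 - 38*m.
Solving 152 - 38*m = 0 yields m = 4.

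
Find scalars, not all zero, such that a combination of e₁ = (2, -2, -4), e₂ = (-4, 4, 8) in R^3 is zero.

Set up α₁e₁ + α₂e₂ = 0 and solve the homogeneous system.
The free variable yields coefficients (2, 1) (any nonzero multiple also works).

2e₁ + e₂ = 0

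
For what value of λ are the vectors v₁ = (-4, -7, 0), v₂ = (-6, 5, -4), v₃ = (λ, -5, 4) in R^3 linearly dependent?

λ = 6

Place the vectors as rows of a 3×3 matrix; dependence ⇔ determinant zero.
The determinant works out to 28*λ - 168.
Setting this to zero gives λ = 6.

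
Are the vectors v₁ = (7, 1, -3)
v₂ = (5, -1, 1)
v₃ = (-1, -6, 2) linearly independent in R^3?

Place the vectors as rows of a 3×3 matrix and reduce to echelon form.
The reduction yields 3 nonzero rows, so the rank is 3.
Since rank = 3 (the number of vectors), the set is linearly independent.

linearly independent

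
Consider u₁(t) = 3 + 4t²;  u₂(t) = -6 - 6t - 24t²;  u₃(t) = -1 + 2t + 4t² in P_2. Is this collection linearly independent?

linearly dependent

Write each element as a coordinate vector in ℝ³ using {1, t, t²}.
The matrix [u₁|u₂|u₃] has determinant 0.
A zero determinant means the columns are linearly dependent.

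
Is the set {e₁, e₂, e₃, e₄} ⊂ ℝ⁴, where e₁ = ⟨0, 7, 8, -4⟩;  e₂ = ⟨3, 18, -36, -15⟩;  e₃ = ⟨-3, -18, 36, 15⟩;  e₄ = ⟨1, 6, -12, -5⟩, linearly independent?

linearly dependent

Place the vectors as rows of a 4×4 matrix and reduce to echelon form.
The reduction yields 2 nonzero rows, so the rank is 2.
Since rank 2 < 4, the set is linearly dependent.
Indeed e₂ + e₃ = 0.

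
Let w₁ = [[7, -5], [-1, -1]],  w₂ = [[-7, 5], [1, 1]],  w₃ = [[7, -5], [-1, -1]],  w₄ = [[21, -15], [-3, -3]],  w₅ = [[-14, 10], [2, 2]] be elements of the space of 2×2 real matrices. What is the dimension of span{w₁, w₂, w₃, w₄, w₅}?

Use coordinates relative to {E₁₁, E₁₂, E₂₁, E₂₂}.
Apply Gaussian elimination to the matrix whose rows are w₁, w₂, w₃, w₄, w₅.
There is 1 pivot column, so rank = 1.
(With 5 elements in a 4-dimensional space the rank is at most 4.)

dim = 1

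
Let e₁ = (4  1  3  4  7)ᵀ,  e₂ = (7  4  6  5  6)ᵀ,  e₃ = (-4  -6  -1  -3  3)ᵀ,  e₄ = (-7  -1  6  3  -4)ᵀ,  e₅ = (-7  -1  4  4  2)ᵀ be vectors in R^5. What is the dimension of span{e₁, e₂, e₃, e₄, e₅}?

Row-reduce the 5×5 matrix with these as rows.
There are 5 pivot columns, so rank = 5.

5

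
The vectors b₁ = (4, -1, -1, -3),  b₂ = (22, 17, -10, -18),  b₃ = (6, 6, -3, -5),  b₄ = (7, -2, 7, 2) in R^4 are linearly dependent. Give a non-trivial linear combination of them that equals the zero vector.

Row-reduce the matrix with b₁, b₂, b₃, b₄ as columns; the null space gives the coefficients.
A generator of the null space is (1, -1, 3, 0).

b₁ - b₂ + 3b₃ = 0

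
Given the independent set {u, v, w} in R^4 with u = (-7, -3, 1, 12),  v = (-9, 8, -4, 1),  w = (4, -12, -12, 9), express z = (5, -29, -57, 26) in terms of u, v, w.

Since u, v, w are independent, the coefficients expressing z are uniquely determined by a linear system.
The system has the unique solution (a₁, a₂, a₃) = (-1, 2, 4).

z = -u + 2v + 4w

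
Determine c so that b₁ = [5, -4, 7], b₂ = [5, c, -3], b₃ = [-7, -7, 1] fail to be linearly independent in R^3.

c = 23/3

Place the vectors as rows of a 3×3 matrix; dependence ⇔ determinant zero.
Expanding, det = 54*c - 414.
Setting this to zero gives c = 23/3.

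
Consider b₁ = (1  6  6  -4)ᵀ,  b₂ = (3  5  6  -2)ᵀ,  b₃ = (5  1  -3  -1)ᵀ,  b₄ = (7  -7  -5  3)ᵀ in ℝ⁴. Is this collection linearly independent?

Form the 4×4 matrix with these as columns; its determinant is -466.
A nonzero determinant means the columns are linearly independent.

linearly independent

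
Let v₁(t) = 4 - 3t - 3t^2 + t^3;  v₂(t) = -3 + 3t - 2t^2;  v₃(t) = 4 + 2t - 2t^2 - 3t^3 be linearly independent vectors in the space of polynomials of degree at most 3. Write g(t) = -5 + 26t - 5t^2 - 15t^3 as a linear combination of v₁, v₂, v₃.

g = -3v₁ + 3v₂ + 4v₃

Take coordinate vectors relative to {1, t, …, t^3}.
Solve the system with v₁, v₂, v₃ as columns and g as the right-hand side.
The system has the unique solution (c₁, c₂, c₃) = (-3, 3, 4).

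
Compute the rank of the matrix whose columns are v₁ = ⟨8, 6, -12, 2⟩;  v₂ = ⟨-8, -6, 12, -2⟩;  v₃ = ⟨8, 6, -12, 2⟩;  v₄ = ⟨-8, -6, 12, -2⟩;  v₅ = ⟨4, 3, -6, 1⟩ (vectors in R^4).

Put the 4×5 matrix [v₁|v₂|v₃|v₄|v₅] into echelon form.
There is 1 pivot column, so rank = 1.
(With 5 elements in a 4-dimensional space the rank is at most 4.)

rank 1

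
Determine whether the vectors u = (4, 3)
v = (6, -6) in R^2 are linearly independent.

Row-reduce the matrix whose columns are u, v.
The reduction yields 2 nonzero rows, so the rank is 2.
Since rank = 2 (the number of vectors), the set is linearly independent.

linearly independent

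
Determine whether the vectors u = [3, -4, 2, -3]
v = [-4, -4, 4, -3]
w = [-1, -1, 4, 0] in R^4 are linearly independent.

linearly independent

Row-reduce the matrix whose columns are u, v, w.
The reduction yields 3 nonzero rows, so the rank is 3.
Since rank = 3 (the number of vectors), the set is linearly independent.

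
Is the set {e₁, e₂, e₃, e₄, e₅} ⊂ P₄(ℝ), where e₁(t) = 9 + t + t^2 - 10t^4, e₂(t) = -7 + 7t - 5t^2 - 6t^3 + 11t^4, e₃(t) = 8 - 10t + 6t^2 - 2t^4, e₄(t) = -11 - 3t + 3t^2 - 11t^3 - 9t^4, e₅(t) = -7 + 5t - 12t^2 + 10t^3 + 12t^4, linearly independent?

Take coordinates with respect to the standard basis {1, t, …, t^4}.
The matrix [e₁|e₂|e₃|e₄|e₅] has determinant -151462.
A nonzero determinant means the columns are linearly independent.

linearly independent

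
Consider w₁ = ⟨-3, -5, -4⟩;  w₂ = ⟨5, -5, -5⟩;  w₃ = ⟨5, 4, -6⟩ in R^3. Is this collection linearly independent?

linearly independent

The matrix [w₁|w₂|w₃] has determinant -355.
A nonzero determinant means the columns are linearly independent.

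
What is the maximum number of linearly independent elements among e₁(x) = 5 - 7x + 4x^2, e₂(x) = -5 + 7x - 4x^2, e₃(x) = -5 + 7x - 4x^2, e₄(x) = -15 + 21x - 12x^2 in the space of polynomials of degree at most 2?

1

Pass to coordinate vectors with respect to the basis {1, x, x^2}.
Put the 3×4 matrix [e₁|e₂|e₃|e₄] into echelon form.
Reduction leaves 1 leading entry, giving rank 1.
(With 4 elements in a 3-dimensional space the rank is at most 3.)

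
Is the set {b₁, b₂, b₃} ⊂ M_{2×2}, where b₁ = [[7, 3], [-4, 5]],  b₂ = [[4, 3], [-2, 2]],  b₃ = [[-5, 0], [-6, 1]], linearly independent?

linearly independent

Write each element as a coordinate vector in ℝ⁴ using {E₁₁, E₁₂, E₂₁, E₂₂}.
Row-reduce the matrix whose columns are b₁, b₂, b₃.
The reduction yields 3 nonzero rows, so the rank is 3.
Since rank = 3 (the number of vectors), the set is linearly independent.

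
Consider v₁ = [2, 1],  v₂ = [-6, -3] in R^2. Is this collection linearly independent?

linearly dependent

Row-reduce the matrix whose columns are v₁, v₂.
The reduction yields 1 nonzero row, so the rank is 1.
Since rank 1 < 2, the set is linearly dependent.
Indeed 3v₁ + v₂ = 0.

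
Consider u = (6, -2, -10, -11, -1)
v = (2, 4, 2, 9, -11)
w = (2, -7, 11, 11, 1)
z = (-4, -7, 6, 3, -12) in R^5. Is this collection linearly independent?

linearly independent

Place the vectors as rows of a 4×5 matrix and reduce to echelon form.
The reduction yields 4 nonzero rows, so the rank is 4.
Since rank = 4 (the number of vectors), the set is linearly independent.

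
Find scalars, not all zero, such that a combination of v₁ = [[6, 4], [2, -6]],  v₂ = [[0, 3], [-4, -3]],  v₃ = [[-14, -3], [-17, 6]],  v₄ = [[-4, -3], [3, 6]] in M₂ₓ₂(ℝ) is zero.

3v₁ - 2v₂ + v₃ + v₄ = 0

Pass to coordinate vectors relative to the basis {E₁₁, E₁₂, E₂₁, E₂₂}.
Row-reduce the matrix with v₁, v₂, v₃, v₄ as columns; the null space gives the coefficients.
The free variable yields coefficients (3, -2, 1, 1) (any nonzero multiple also works).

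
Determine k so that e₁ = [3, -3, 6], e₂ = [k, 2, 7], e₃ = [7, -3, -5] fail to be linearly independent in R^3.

Dependence holds iff the 3×3 matrix [e₁ e₂ e₃] is singular.
Expanding, det = -33*k - 198.
This vanishes exactly when k = -6.

k = -6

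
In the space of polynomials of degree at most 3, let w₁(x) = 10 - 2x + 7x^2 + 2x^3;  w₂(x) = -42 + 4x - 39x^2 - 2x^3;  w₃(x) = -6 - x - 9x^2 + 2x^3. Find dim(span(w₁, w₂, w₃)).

dim = 2

Represent each element by its coordinate vector in ℝ⁴.
Put the 4×3 matrix [w₁|w₂|w₃] into echelon form.
There are 2 pivot columns, so rank = 2.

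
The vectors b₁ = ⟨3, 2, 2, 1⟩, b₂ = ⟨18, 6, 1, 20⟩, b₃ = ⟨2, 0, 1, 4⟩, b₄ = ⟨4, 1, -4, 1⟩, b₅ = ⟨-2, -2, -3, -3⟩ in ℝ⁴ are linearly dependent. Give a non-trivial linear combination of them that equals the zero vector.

Solve the homogeneous system with b₁, b₂, b₃, b₄, b₅ as columns by row-reducing the coefficient matrix.
One solution (up to scaling) is (0, 1, -3, -2, 2).

b₂ - 3b₃ - 2b₄ + 2b₅ = 0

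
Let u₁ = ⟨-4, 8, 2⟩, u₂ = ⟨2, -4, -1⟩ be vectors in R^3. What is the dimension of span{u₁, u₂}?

Put the 3×2 matrix [u₁|u₂] into echelon form.
The echelon form has 1 nonzero row, so the rank is 1.

1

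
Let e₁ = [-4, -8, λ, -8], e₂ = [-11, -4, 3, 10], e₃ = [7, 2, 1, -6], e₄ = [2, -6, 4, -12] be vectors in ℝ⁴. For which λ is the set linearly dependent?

The vectors are dependent exactly when the determinant of the matrix with rows e₁, e₂, e₃, e₄ vanishes.
The determinant works out to 160 - 88*λ.
Setting this to zero gives λ = 20/11.

λ = 20/11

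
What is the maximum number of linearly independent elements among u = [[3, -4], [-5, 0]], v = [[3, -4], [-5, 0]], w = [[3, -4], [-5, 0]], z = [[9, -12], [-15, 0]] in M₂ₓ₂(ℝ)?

Use coordinates relative to {E₁₁, E₁₂, E₂₁, E₂₂}.
Row-reduce the 4×4 matrix with these as rows.
Exactly 1 pivot survives; hence the rank is 1.

1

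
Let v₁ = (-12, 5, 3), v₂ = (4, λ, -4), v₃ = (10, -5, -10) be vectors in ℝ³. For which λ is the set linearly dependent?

The vectors are dependent exactly when the determinant of the matrix with rows v₁, v₂, v₃ vanishes.
Expanding, det = 90*λ + 180.
This vanishes exactly when λ = -2.

λ = -2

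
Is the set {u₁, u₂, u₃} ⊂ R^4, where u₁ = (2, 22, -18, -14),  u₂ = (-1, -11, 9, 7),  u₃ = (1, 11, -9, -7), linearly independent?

Place the vectors as rows of a 3×4 matrix and reduce to echelon form.
The reduction yields 1 nonzero row, so the rank is 1.
Since rank 1 < 3, the set is linearly dependent.

linearly dependent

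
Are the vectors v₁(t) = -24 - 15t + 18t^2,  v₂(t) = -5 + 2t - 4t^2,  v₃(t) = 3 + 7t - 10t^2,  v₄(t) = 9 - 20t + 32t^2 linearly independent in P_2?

Take coordinates with respect to the standard basis {1, t, t^2}.
There are 4 vectors in a 3-dimensional space, so they cannot be linearly independent.

linearly dependent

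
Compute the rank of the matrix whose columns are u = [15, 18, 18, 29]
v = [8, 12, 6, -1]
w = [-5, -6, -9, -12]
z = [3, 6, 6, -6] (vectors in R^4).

Put the 4×4 matrix [u|v|w|z] into echelon form.
Reduction leaves 3 leading entries, giving rank 3.

rank 3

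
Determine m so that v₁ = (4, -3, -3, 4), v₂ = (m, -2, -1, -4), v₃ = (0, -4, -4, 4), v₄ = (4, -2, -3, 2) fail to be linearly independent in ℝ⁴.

The vectors are dependent exactly when the determinant of the matrix with rows v₁, v₂, v₃, v₄ vanishes.
The determinant works out to -4*m - 112.
Solving -4*m - 112 = 0 yields m = -28.

m = -28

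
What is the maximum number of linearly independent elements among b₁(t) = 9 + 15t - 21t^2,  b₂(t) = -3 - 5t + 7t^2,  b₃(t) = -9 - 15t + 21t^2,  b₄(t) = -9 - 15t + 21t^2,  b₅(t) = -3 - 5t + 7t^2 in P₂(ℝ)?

Represent each element by its coordinate vector in ℝ³.
Form the matrix with b₁, b₂, b₃, b₄, b₅ as columns and reduce.
The echelon form has 1 nonzero row, so the rank is 1.
(With 5 elements in a 3-dimensional space the rank is at most 3.)

1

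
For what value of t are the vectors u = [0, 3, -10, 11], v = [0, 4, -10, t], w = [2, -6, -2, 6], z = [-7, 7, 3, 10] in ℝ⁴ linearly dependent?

Place the vectors as rows of a 4×4 matrix; dependence ⇔ determinant zero.
The determinant works out to 304*t - 2812.
Setting this to zero gives t = 37/4.

t = 37/4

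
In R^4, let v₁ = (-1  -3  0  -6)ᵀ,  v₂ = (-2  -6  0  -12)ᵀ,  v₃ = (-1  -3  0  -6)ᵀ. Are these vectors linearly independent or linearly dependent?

Place the vectors as rows of a 3×4 matrix and reduce to echelon form.
The reduction yields 1 nonzero row, so the rank is 1.
Since rank 1 < 3, the set is linearly dependent.

linearly dependent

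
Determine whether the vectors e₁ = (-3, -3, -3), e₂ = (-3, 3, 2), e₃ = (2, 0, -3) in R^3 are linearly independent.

Place the vectors as rows of a 3×3 matrix and reduce to echelon form.
The reduction yields 3 nonzero rows, so the rank is 3.
Since rank = 3 (the number of vectors), the set is linearly independent.

linearly independent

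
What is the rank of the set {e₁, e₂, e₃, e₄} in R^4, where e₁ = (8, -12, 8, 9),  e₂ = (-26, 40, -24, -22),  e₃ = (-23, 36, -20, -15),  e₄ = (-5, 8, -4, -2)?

Form the matrix with e₁, e₂, e₃, e₄ as columns and reduce.
There are 2 pivot columns, so rank = 2.

rank 2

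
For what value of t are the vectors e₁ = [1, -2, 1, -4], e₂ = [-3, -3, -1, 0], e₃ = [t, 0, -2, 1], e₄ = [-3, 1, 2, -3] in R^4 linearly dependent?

t = 23

Place the vectors as rows of a 4×4 matrix; dependence ⇔ determinant zero.
Expanding, det = 5*t - 115.
Setting this to zero gives t = 23.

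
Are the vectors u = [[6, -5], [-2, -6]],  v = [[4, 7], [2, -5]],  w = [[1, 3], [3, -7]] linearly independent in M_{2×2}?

linearly independent

Write each element as a coordinate vector in ℝ⁴ using {E₁₁, E₁₂, E₂₁, E₂₂}.
Place the vectors as rows of a 3×4 matrix and reduce to echelon form.
The reduction yields 3 nonzero rows, so the rank is 3.
Since rank = 3 (the number of vectors), the set is linearly independent.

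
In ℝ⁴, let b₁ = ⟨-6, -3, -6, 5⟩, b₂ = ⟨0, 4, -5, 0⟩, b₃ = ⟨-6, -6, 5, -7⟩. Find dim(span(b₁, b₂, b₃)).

Row-reduce the 3×4 matrix with these as rows.
Reduction leaves 3 leading entries, giving rank 3.

3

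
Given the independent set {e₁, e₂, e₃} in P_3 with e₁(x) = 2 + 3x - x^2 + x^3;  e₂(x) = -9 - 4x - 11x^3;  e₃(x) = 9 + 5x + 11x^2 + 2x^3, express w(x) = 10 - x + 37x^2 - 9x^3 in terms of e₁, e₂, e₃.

Take coordinate vectors relative to {1, x, …, x^3}.
Set up the augmented matrix [e₁ | e₂ | e₃ | w] and row-reduce.
Back-substitution yields (c₁, c₂, c₃) = (-4, 1, 3).

w = -4e₁ + e₂ + 3e₃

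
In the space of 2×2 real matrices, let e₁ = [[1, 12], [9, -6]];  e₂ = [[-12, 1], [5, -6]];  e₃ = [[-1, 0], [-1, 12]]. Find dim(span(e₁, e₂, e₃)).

Pass to coordinate vectors with respect to the basis {E₁₁, E₁₂, E₂₁, E₂₂}.
Form the matrix with e₁, e₂, e₃ as columns and reduce.
Reduction leaves 3 leading entries, giving rank 3.

3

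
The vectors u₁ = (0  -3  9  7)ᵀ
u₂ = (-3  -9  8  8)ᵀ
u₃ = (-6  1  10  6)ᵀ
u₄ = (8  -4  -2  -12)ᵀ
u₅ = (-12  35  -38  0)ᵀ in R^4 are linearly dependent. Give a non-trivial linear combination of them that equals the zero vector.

Write the vectors as columns of a matrix and find a nonzero vector in its null space.
One solution (up to scaling) is (2, 2, 1, 3, 1).

2u₁ + 2u₂ + u₃ + 3u₄ + u₅ = 0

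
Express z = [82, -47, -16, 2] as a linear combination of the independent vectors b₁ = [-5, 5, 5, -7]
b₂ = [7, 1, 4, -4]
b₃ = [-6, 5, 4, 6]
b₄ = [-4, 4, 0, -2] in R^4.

z = -4b₁ + 4b₂ - 3b₃ - 4b₄

Since b₁, b₂, b₃, b₄ are independent, the coefficients expressing z are uniquely determined by a linear system.
The system has the unique solution (c₁, …, c₄) = (-4, 4, -3, -4).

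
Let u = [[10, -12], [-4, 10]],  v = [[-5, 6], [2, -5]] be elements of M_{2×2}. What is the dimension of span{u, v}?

Use coordinates relative to {E₁₁, E₁₂, E₂₁, E₂₂}.
Apply Gaussian elimination to the matrix whose rows are u, v.
There is 1 pivot column, so rank = 1.

dim = 1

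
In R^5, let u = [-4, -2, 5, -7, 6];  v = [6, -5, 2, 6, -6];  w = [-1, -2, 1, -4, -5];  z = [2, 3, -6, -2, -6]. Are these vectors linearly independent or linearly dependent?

Row-reduce the matrix whose columns are u, v, w, z.
The reduction yields 4 nonzero rows, so the rank is 4.
Since rank = 4 (the number of vectors), the set is linearly independent.

linearly independent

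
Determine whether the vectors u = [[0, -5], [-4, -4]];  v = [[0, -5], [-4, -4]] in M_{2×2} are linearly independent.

linearly dependent

Write each element as a coordinate vector in ℝ⁴ using {E₁₁, E₁₂, E₂₁, E₂₂}.
Row-reduce the matrix whose columns are u, v.
The reduction yields 1 nonzero row, so the rank is 1.
Since rank 1 < 2, the set is linearly dependent.
Indeed u - v = 0.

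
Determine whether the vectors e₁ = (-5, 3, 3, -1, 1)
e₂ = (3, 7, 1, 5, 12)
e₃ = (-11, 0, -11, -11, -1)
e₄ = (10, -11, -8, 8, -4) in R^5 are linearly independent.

linearly independent

Place the vectors as rows of a 4×5 matrix and reduce to echelon form.
The reduction yields 4 nonzero rows, so the rank is 4.
Since rank = 4 (the number of vectors), the set is linearly independent.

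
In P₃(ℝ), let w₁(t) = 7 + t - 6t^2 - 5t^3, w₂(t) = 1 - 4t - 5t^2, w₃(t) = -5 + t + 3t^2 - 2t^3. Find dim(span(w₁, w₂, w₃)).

dim = 3

Represent each element by its coordinate vector in ℝ⁴.
Form the matrix with w₁, w₂, w₃ as columns and reduce.
Reduction leaves 3 leading entries, giving rank 3.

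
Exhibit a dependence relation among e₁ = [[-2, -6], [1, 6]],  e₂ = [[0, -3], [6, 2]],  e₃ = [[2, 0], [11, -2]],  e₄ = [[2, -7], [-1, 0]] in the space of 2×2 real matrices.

Take coordinates with respect to {E₁₁, E₁₂, E₂₁, E₂₂}.
Set up α₁e₁ + … + α₄e₄ = 0 and solve the homogeneous system.
A generator of the null space is (1, -2, 1, 0).

e₁ - 2e₂ + e₃ = 0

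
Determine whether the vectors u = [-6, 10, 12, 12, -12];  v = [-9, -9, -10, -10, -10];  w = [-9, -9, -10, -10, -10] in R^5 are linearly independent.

Place the vectors as rows of a 3×5 matrix and reduce to echelon form.
The reduction yields 2 nonzero rows, so the rank is 2.
Since rank 2 < 3, the set is linearly dependent.
Indeed v - w = 0.

linearly dependent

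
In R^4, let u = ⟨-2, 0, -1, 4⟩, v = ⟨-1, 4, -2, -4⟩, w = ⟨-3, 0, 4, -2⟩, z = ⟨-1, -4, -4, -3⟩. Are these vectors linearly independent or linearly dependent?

Row-reduce the matrix whose columns are u, v, w, z.
The reduction yields 4 nonzero rows, so the rank is 4.
Since rank = 4 (the number of vectors), the set is linearly independent.

linearly independent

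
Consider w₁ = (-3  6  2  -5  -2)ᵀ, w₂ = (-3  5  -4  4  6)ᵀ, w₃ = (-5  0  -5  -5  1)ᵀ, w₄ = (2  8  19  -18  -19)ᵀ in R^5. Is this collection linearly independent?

linearly dependent

Place the vectors as rows of a 4×5 matrix and reduce to echelon form.
The reduction yields 3 nonzero rows, so the rank is 3.
Since rank 3 < 4, the set is linearly dependent.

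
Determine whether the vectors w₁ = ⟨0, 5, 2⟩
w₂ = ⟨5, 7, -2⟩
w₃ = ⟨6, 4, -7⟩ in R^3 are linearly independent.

Place the vectors as rows of a 3×3 matrix and reduce to echelon form.
The reduction yields 3 nonzero rows, so the rank is 3.
Since rank = 3 (the number of vectors), the set is linearly independent.

linearly independent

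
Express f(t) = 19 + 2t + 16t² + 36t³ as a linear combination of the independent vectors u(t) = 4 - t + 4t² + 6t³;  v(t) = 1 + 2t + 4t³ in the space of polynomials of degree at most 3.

f = 4u + 3v

Take coordinate vectors relative to {1, t, …, t³}.
Since u, v are independent, the coefficients expressing f are uniquely determined by a linear system.
The system has the unique solution (α₁, α₂) = (4, 3).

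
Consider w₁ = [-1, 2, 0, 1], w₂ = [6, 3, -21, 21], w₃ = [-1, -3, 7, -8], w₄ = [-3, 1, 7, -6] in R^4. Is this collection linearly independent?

Row-reduce the matrix whose columns are w₁, w₂, w₃, w₄.
The reduction yields 2 nonzero rows, so the rank is 2.
Since rank 2 < 4, the set is linearly dependent.

linearly dependent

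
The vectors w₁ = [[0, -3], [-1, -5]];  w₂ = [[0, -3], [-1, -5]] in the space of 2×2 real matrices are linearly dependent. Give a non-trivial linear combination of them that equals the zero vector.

w₁ - w₂ = 0

Take coordinates with respect to {E₁₁, E₁₂, E₂₁, E₂₂}.
Solve the homogeneous system with w₁, w₂ as columns by row-reducing the coefficient matrix.
The free variable yields coefficients (1, -1) (any nonzero multiple also works).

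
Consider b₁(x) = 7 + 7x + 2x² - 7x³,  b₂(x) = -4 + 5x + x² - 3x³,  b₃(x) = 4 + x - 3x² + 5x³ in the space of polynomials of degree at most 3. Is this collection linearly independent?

linearly independent

Take coordinates with respect to the standard basis {1, x, …, x³}.
Row-reduce the matrix whose columns are b₁, b₂, b₃.
The reduction yields 3 nonzero rows, so the rank is 3.
Since rank = 3 (the number of vectors), the set is linearly independent.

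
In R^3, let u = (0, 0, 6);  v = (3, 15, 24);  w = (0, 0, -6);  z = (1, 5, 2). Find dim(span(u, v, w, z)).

Row-reduce the 4×3 matrix with these as rows.
Exactly 2 pivots survive; hence the rank is 2.
(With 4 elements in a 3-dimensional space the rank is at most 3.)

2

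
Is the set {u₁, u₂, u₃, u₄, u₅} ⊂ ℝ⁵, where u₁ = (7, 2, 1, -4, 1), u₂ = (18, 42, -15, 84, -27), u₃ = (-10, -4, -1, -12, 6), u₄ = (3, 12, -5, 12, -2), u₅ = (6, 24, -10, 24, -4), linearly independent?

linearly dependent

One vector is a scalar multiple of another, so the set is dependent.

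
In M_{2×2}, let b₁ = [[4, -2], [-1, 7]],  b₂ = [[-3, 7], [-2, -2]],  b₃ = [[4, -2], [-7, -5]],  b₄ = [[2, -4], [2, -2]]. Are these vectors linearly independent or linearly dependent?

Write each element as a coordinate vector in ℝ⁴ using {E₁₁, E₁₂, E₂₁, E₂₂}.
Row-reduce the matrix whose columns are b₁, b₂, b₃, b₄.
The reduction yields 4 nonzero rows, so the rank is 4.
Since rank = 4 (the number of vectors), the set is linearly independent.

linearly independent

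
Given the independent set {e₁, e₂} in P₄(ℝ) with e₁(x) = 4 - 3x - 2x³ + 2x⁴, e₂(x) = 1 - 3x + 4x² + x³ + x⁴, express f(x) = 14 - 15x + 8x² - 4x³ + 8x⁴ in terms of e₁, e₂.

f = 3e₁ + 2e₂

Work in coordinates with respect to the standard basis {1, x, …, x⁴}.
Since e₁, e₂ are independent, the coefficients expressing f are uniquely determined by a linear system.
Back-substitution yields (a₁, a₂) = (3, 2).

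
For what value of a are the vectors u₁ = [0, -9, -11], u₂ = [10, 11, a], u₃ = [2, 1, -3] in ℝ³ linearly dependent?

The set is linearly dependent precisely when det[u₁; u₂; u₃] = 0.
The determinant works out to -18*a - 138.
Setting this to zero gives a = -23/3.

a = -23/3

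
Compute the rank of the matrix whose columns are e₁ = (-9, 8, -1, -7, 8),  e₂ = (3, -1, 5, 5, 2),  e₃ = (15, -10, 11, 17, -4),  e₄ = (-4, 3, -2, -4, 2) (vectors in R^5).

2

Row-reduce the 4×5 matrix with these as rows.
The echelon form has 2 nonzero rows, so the rank is 2.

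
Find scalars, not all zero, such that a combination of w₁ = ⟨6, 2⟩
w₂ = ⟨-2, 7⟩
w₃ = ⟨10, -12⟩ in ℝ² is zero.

w₁ - 2w₂ - w₃ = 0

Set up α₁w₁ + … + α₃w₃ = 0 and solve the homogeneous system.
A generator of the null space is (1, -2, -1).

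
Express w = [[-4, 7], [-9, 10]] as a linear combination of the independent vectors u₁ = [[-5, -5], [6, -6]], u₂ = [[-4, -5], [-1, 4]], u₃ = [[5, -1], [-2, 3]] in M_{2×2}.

Take coordinate vectors relative to {E₁₁, E₁₂, E₂₁, E₂₂}.
Write w = c₁u₁ + … + c₃u₃ and equate components.
Row-reducing the augmented matrix gives the unique coefficients (c₁, c₂, c₃) = (-2, 1, -2).

w = -2u₁ + u₂ - 2u₃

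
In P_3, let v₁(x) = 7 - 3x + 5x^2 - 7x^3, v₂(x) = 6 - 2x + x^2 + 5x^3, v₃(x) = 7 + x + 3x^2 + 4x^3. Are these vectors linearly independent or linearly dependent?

linearly independent

Take coordinates with respect to the standard basis {1, x, …, x^3}.
Row-reduce the matrix whose columns are v₁, v₂, v₃.
The reduction yields 3 nonzero rows, so the rank is 3.
Since rank = 3 (the number of vectors), the set is linearly independent.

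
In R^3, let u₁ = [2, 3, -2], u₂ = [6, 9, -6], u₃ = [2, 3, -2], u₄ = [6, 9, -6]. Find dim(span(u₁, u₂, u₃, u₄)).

Apply Gaussian elimination to the matrix whose rows are u₁, u₂, u₃, u₄.
Reduction leaves 1 leading entry, giving rank 1.
(With 4 elements in a 3-dimensional space the rank is at most 3.)

dim = 1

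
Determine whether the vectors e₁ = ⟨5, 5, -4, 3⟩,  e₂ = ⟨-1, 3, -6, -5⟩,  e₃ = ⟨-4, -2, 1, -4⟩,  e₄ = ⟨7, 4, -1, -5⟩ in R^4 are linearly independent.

linearly independent

The matrix [e₁|e₂|e₃|e₄] has determinant -294.
A nonzero determinant means the columns are linearly independent.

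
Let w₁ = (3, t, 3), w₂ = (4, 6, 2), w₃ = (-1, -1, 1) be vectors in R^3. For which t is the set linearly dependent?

Place the vectors as rows of a 3×3 matrix; dependence ⇔ determinant zero.
The determinant works out to 30 - 6*t.
This vanishes exactly when t = 5.

t = 5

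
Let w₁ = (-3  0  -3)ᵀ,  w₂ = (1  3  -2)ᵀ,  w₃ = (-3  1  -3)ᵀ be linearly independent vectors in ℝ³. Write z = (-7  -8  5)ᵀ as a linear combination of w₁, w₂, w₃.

z = -3w₁ - 4w₂ + 4w₃

Write z = a₁w₁ + … + a₃w₃ and equate components.
Back-substitution yields (a₁, a₂, a₃) = (-3, -4, 4).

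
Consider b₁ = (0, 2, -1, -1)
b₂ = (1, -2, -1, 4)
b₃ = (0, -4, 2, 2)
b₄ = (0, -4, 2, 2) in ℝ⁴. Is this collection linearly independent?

One vector is a scalar multiple of another, so the set is dependent.

linearly dependent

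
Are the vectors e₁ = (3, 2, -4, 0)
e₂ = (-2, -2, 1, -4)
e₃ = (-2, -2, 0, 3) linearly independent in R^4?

Place the vectors as rows of a 3×4 matrix and reduce to echelon form.
The reduction yields 3 nonzero rows, so the rank is 3.
Since rank = 3 (the number of vectors), the set is linearly independent.

linearly independent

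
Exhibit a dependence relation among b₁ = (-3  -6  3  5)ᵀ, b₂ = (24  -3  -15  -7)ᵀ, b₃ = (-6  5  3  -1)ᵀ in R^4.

Row-reduce the matrix with b₁, b₂, b₃ as columns; the null space gives the coefficients.
A generator of the null space is (2, 1, 3).

2b₁ + b₂ + 3b₃ = 0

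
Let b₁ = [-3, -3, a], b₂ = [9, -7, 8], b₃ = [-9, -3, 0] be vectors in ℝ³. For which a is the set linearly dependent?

a = 8/5

The vectors are dependent exactly when the determinant of the matrix with rows b₁, b₂, b₃ vanishes.
Expanding, det = 144 - 90*a.
This vanishes exactly when a = 8/5.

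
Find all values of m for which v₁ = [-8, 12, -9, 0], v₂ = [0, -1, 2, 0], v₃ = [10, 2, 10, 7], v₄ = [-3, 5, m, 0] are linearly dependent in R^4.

Dependence holds iff the 4×4 matrix [v₁ v₂ v₃ v₄] is singular.
Cofactor expansion gives det = -56*m - 245.
Solving -56*m - 245 = 0 yields m = -35/8.

m = -35/8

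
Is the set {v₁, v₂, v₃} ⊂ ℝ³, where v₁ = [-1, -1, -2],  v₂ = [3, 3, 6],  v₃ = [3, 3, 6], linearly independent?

The matrix [v₁|v₂|v₃] has determinant 0.
A zero determinant means the columns are linearly dependent.

linearly dependent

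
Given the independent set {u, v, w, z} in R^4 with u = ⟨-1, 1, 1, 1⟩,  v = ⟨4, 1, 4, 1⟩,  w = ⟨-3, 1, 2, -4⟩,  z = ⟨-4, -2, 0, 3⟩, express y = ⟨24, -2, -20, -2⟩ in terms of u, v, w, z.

y = -4u - 2v - 4w - 4z

Write y = α₁u + … + α₄z and equate components.
Row-reducing the augmented matrix gives the unique coefficients (α₁, …, α₄) = (-4, -2, -4, -4).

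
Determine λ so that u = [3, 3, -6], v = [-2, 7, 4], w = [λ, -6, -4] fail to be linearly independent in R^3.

λ = 2

Dependence holds iff the 3×3 matrix [u v w] is singular.
Expanding, det = 54*λ - 108.
Setting this to zero gives λ = 2.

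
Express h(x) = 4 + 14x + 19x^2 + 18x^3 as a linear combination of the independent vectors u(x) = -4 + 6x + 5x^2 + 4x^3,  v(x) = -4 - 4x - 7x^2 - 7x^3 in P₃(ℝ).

h = u - 2v

Identify each element with its coordinate vector in ℝ⁴ via {1, x, …, x^3}.
Since u, v are independent, the coefficients expressing h are uniquely determined by a linear system.
Back-substitution yields (a₁, a₂) = (1, -2).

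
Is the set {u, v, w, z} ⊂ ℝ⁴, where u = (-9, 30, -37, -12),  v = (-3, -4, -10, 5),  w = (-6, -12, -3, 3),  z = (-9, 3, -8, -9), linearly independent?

The matrix [u|v|w|z] has determinant 0.
A zero determinant means the columns are linearly dependent.
Indeed u - 3v + 3w - 2z = 0.

linearly dependent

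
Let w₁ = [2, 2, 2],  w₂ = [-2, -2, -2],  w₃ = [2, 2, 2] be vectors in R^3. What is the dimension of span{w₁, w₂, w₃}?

Row-reduce the 3×3 matrix with these as rows.
There is 1 pivot column, so rank = 1.

dim = 1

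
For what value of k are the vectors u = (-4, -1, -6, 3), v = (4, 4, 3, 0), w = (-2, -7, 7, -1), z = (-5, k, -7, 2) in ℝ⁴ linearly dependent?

k = -7/3

The set is linearly dependent precisely when det[u; v; w; z] = 0.
Expanding, det = 90*k + 210.
Solving 90*k + 210 = 0 yields k = -7/3.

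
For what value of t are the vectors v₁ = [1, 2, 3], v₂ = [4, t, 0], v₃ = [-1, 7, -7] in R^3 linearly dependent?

t = 35

The vectors are dependent exactly when the determinant of the matrix with rows v₁, v₂, v₃ vanishes.
Cofactor expansion gives det = 140 - 4*t.
This vanishes exactly when t = 35.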